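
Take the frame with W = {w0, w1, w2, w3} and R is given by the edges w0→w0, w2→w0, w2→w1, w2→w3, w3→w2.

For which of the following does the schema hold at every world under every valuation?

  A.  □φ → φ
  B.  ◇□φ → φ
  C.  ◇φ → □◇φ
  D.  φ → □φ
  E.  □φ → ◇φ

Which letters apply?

none

R is not reflexive: not w1 R w1.
R is not symmetric: w2 R w0 but not w0 R w2.
R is not euclidean: w2 R w0 and w2 R w1 but not w0 R w1.
R is not serial: w1 has no R-successor.
R is not a subset of the identity: w2 R w0 with w2 ≠ w0.
(A) □φ → φ is axiom T; it is valid on a frame exactly when R is reflexive. R is not reflexive, so not valid.
(B) ◇□φ → φ is the dual of axiom B, which corresponds to symmetry. R is not symmetric — not valid.
(C) ◇φ → □◇φ (axiom 5) characterises the euclidean frames. R is not euclidean — not valid.
(D) φ → □φ (equivalent to ◇p→p) corresponds to R being a subset of the identity. Here R ⊄ identity, so not valid.
(E) □φ → ◇φ is axiom D; it is valid on a frame exactly when R is serial. R is not serial, so not valid.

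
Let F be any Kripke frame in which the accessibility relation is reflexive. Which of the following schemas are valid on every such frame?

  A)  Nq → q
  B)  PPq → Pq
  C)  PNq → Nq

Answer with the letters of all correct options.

A reflexive relation is serial.
(A) Nq → q is axiom T; it is valid on a frame exactly when R is reflexive. Every such R is reflexive, so valid.
(B) the dual of axiom 4: valid iff R is transitive. Such an R need not be transitive — not valid.
(C) PNq → Nq is the dual of axiom 5; it is valid on a frame exactly when R is euclidean. Such an R need not be euclidean, so not valid.

A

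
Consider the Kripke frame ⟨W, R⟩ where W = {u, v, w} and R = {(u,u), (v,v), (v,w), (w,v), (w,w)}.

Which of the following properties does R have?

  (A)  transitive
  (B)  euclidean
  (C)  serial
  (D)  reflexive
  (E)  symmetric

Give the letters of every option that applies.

(A) transitive: R is closed under composition.
(B) euclidean: any two R-successors of the same world are R-related.
(C) serial: every world has an R-successor.
(D) reflexive: each world relates to itself.
(E) symmetric: every R-edge is matched by its reverse.

A, B, C, D, E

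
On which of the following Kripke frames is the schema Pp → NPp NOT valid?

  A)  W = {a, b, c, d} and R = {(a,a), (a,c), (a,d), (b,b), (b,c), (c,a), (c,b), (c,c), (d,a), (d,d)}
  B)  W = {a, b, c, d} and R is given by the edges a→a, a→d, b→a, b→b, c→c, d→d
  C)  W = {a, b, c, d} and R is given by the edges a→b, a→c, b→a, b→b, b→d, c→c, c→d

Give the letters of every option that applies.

A, B, C

The schema Pp → NPp is axiom 5; it is valid on a frame iff R is euclidean.
(A) R is not euclidean (a R c and a R d but not c R d), so the schema fails here.
(B) R is not euclidean (a R d and a R a but not d R a), so the schema fails here.
(C) R is not euclidean (a R b and a R c but not b R c), so the schema fails here.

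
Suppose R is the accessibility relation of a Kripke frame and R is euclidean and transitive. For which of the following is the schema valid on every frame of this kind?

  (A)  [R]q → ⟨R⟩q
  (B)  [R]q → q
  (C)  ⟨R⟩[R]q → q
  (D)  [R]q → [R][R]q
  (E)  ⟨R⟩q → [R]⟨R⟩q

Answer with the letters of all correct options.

D, E

(A) [R]q → ⟨R⟩q is axiom D; it is valid on a frame exactly when R is serial. Such an R need not be serial, so not valid.
(B) [R]q → q is axiom T, which corresponds to reflexivity. Such an R need not be reflexive — not valid.
(C) the dual of axiom B: valid iff R is symmetric. Such an R need not be symmetric — not valid.
(D) axiom 4: valid iff R is transitive. Every such R is transitive — valid.
(E) axiom 5: valid iff R is euclidean. Every such R is euclidean — valid.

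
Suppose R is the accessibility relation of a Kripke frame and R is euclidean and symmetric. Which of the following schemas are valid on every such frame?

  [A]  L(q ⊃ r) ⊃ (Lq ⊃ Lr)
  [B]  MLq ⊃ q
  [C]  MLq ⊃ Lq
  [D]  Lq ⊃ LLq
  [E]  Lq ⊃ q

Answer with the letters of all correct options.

A, B, C, D

A symmetric euclidean relation is transitive (uRv and vRw give vRu by symmetry, then uRw by the euclidean condition, applied at v).
(A) L(q ⊃ r) ⊃ (Lq ⊃ Lr) is axiom K, valid on every Kripke frame — valid.
(B) MLq ⊃ q is the dual of axiom B, which corresponds to symmetry. Every such R is symmetric — valid.
(C) MLq ⊃ Lq is the dual of axiom 5; it is valid on a frame exactly when R is euclidean. Every such R is euclidean, so valid.
(D) Lq ⊃ LLq (axiom 4) characterises the transitive frames. Every such R is transitive — valid.
(E) axiom T: valid iff R is reflexive. Such an R need not be reflexive — not valid.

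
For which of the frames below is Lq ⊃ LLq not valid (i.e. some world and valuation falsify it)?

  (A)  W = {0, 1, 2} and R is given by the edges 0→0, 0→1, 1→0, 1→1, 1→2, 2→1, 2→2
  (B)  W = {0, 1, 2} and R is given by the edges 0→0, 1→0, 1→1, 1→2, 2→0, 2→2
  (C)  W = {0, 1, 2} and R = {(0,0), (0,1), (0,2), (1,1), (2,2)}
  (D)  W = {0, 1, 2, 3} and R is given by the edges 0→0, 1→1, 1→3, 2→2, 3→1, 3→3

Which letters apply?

The schema Lq ⊃ LLq is axiom 4; it is valid on a frame iff R is transitive.
(A) R is not transitive (0 R 1 and 1 R 2 but not 0 R 2), so the schema fails here.
(B) R is transitive (R is closed under composition), so the schema is valid here.
(C) R is transitive (R is closed under composition), so the schema is valid here.
(D) R is transitive (R is closed under composition), so the schema is valid here.

A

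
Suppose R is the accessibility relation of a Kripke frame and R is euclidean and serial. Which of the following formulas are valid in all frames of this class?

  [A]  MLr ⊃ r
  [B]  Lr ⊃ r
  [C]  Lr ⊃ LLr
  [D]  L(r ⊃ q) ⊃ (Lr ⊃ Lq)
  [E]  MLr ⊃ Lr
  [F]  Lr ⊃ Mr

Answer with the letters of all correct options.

D, E, F

(A) MLr ⊃ r (the dual of axiom B) characterises the symmetric frames. Such an R need not be symmetric — not valid.
(B) Lr ⊃ r is axiom T, which corresponds to reflexivity. Such an R need not be reflexive — not valid.
(C) Lr ⊃ LLr is axiom 4, which corresponds to transitivity. Such an R need not be transitive — not valid.
(D) L(r ⊃ q) ⊃ (Lr ⊃ Lq) is the K axiom; it holds on all frames — valid.
(E) MLr ⊃ Lr is the dual of axiom 5; it is valid on a frame exactly when R is euclidean. Every such R is euclidean, so valid.
(F) Lr ⊃ Mr (axiom D) characterises the serial frames. Every such R is serial — valid.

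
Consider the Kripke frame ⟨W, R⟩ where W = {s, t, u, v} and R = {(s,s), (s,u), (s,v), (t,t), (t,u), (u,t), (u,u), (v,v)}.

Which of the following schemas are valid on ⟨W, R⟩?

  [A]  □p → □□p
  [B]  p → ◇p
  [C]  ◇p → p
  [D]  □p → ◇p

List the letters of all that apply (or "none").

R is reflexive: each world relates to itself.
R is not transitive: s R u and u R t but not s R t.
R is serial: every world has an R-successor.
R is not a subset of the identity: s R u with s ≠ u.
(A) □p → □□p is axiom 4, which corresponds to transitivity. R is not transitive — not valid.
(B) p → ◇p is the dual of axiom T, which corresponds to reflexivity. R is reflexive — valid.
(C) ◇p → p is valid only on frames where every R-edge is a self-loop. Here R ⊄ identity — not valid.
(D) □p → ◇p is axiom D; it is valid on a frame exactly when R is serial. R is serial, so valid.

B, D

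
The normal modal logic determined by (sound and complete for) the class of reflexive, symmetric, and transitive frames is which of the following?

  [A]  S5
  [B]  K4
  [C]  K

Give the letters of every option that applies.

A

(A) S5 is determined by exactly this class.
(B) K4 is determined by the class of transitive frames.
(C) K is determined by the class of arbitrary frames.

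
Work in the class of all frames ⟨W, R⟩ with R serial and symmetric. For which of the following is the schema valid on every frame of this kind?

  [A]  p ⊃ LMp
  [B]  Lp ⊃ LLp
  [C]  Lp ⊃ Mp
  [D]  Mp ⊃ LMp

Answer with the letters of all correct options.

(A) p ⊃ LMp is axiom B, which corresponds to symmetry. Every such R is symmetric — valid.
(B) axiom 4: valid iff R is transitive. Such an R need not be transitive — not valid.
(C) axiom D: valid iff R is serial. Every such R is serial — valid.
(D) axiom 5: valid iff R is euclidean. Such an R need not be euclidean — not valid.

A, C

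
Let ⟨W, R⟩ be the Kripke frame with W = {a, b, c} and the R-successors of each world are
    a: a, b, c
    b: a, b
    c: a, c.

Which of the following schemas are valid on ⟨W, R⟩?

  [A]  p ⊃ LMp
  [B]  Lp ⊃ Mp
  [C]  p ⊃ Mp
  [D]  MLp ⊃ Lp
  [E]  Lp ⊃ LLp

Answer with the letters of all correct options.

R is reflexive: each world relates to itself.
R is symmetric: every R-edge is matched by its reverse.
R is not transitive: b R a and a R c but not b R c.
R is not euclidean: a R b and a R c but not b R c.
R is serial: every world has an R-successor.
(A) p ⊃ LMp (axiom B) characterises the symmetric frames. R is symmetric — valid.
(B) axiom D: valid iff R is serial. R is serial — valid.
(C) p ⊃ Mp is the dual of axiom T, which corresponds to reflexivity. R is reflexive — valid.
(D) MLp ⊃ Lp is the dual of axiom 5, which corresponds to the euclidean property. R is not euclidean — not valid.
(E) Lp ⊃ LLp is axiom 4, which corresponds to transitivity. R is not transitive — not valid.

A, B, C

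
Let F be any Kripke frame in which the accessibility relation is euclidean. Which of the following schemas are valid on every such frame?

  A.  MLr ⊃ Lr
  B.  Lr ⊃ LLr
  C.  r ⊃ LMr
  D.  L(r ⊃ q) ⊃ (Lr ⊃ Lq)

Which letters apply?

(A) MLr ⊃ Lr (the dual of axiom 5) characterises the euclidean frames. Every such R is euclidean — valid.
(B) axiom 4: valid iff R is transitive. Such an R need not be transitive — not valid.
(C) r ⊃ LMr (axiom B) characterises the symmetric frames. Such an R need not be symmetric — not valid.
(D) L(r ⊃ q) ⊃ (Lr ⊃ Lq) is axiom K, valid on every Kripke frame — valid.

A, D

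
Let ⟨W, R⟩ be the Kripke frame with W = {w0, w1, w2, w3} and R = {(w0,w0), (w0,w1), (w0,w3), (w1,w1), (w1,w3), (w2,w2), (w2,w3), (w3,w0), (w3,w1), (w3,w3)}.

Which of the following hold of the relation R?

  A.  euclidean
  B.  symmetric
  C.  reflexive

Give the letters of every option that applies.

(A) not euclidean: w0 R w1 and w0 R w0 but not w1 R w0.
(B) not symmetric: w0 R w1 but not w1 R w0.
(C) reflexive: each world relates to itself.

C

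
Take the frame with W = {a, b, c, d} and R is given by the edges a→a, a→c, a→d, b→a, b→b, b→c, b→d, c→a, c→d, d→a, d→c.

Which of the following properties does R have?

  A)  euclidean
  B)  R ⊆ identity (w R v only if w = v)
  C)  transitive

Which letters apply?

(A) not euclidean: b R a and b R b but not a R b.
(B) not ⊆ identity: a R c with a ≠ c.
(C) not transitive: c R a and a R c but not c R c.

none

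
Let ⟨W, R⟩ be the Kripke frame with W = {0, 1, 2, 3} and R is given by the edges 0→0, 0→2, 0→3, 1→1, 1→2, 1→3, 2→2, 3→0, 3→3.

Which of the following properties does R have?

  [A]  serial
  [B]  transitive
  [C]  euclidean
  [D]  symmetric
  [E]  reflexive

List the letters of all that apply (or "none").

(A) serial: every world has an R-successor.
(B) not transitive: 1 R 3 and 3 R 0 but not 1 R 0.
(C) not euclidean: 0 R 2 and 0 R 0 but not 2 R 0.
(D) not symmetric: 0 R 2 but not 2 R 0.
(E) reflexive: each world relates to itself.

A, E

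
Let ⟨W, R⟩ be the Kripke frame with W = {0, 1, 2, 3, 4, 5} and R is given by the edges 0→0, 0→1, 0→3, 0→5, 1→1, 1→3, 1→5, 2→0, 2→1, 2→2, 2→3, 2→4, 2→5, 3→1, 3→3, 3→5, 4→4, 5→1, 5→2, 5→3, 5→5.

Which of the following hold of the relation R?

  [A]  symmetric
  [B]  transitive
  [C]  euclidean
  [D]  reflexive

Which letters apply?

D

(A) not symmetric: 0 R 1 but not 1 R 0.
(B) not transitive: 0 R 5 and 5 R 2 but not 0 R 2.
(C) not euclidean: 0 R 1 and 0 R 0 but not 1 R 0.
(D) reflexive: each world relates to itself.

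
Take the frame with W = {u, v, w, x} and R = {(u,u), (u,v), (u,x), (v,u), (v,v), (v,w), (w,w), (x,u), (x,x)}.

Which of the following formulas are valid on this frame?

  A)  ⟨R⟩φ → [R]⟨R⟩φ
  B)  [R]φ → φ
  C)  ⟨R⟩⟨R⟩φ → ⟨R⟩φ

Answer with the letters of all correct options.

R is reflexive: each world relates to itself.
R is not transitive: u R v and v R w but not u R w.
R is not euclidean: u R v and u R x but not v R x.
(A) axiom 5: valid iff R is euclidean. R is not euclidean — not valid.
(B) [R]φ → φ is axiom T; it is valid on a frame exactly when R is reflexive. R is reflexive, so valid.
(C) ⟨R⟩⟨R⟩φ → ⟨R⟩φ (the dual of axiom 4) characterises the transitive frames. R is not transitive — not valid.

B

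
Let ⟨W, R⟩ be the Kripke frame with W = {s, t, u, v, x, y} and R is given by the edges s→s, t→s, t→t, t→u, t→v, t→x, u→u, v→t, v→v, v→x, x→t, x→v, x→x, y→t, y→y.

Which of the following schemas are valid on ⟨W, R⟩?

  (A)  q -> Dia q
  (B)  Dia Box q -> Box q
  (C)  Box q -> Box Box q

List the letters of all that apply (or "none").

A

R is reflexive: each world relates to itself.
R is not transitive: v R t and t R s but not v R s.
R is not euclidean: t R s and t R t but not s R t.
(A) q -> Dia q (the dual of axiom T) characterises the reflexive frames. R is reflexive — valid.
(B) Dia Box q -> Box q (the dual of axiom 5) characterises the euclidean frames. R is not euclidean — not valid.
(C) Box q -> Box Box q (axiom 4) characterises the transitive frames. R is not transitive — not valid.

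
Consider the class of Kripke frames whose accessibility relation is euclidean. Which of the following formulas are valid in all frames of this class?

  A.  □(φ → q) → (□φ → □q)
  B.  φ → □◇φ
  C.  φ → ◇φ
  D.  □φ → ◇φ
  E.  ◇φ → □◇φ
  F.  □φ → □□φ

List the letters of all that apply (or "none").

A, E

(A) □(φ → q) → (□φ → □q) is the K axiom; it holds on all frames — valid.
(B) axiom B: valid iff R is symmetric. Such an R need not be symmetric — not valid.
(C) φ → ◇φ (the dual of axiom T) characterises the reflexive frames. Such an R need not be reflexive — not valid.
(D) □φ → ◇φ is axiom D, which corresponds to seriality. Such an R need not be serial — not valid.
(E) ◇φ → □◇φ (axiom 5) characterises the euclidean frames. Every such R is euclidean — valid.
(F) □φ → □□φ is axiom 4, which corresponds to transitivity. Such an R need not be transitive — not valid.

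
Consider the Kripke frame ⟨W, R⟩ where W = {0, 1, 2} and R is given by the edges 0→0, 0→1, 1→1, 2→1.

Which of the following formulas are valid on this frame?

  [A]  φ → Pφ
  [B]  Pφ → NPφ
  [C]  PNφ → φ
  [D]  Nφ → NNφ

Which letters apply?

R is not reflexive: not 2 R 2.
R is not symmetric: 0 R 1 but not 1 R 0.
R is transitive: R is closed under composition.
R is not euclidean: 0 R 1 and 0 R 0 but not 1 R 0.
(A) φ → Pφ is the dual of axiom T, which corresponds to reflexivity. R is not reflexive — not valid.
(B) axiom 5: valid iff R is euclidean. R is not euclidean — not valid.
(C) PNφ → φ is the dual of axiom B, which corresponds to symmetry. R is not symmetric — not valid.
(D) Nφ → NNφ (axiom 4) characterises the transitive frames. R is transitive — valid.

D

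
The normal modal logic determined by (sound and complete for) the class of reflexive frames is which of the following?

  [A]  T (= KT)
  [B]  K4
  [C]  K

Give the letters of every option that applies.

(A) T (= KT) is determined by exactly this class.
(B) K4 is determined by the class of transitive frames.
(C) K is determined by the class of arbitrary frames.

A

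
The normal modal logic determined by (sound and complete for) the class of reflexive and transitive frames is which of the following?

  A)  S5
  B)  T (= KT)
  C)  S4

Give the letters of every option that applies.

(A) S5 is determined by the class of reflexive, symmetric, and transitive frames.
(B) T (= KT) is determined by the class of reflexive frames.
(C) S4 is determined by exactly this class.

C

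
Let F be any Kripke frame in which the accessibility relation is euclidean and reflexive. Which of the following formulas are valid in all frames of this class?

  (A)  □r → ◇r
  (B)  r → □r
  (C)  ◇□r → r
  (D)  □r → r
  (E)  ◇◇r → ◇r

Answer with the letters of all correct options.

A, C, D, E

A reflexive euclidean relation is also symmetric (from wRw and wRv the euclidean condition gives vRw) and hence transitive; it is an equivalence relation.
(A) axiom D: valid iff R is serial. Every such R is serial — valid.
(B) r → □r (equivalent to ◇p→p) corresponds to R being a subset of the identity. Such an R need not be a subset of the identity, so not valid.
(C) ◇□r → r is the dual of axiom B, which corresponds to symmetry. Every such R is symmetric — valid.
(D) □r → r is axiom T; it is valid on a frame exactly when R is reflexive. Every such R is reflexive, so valid.
(E) ◇◇r → ◇r is the dual of axiom 4, which corresponds to transitivity. Every such R is transitive — valid.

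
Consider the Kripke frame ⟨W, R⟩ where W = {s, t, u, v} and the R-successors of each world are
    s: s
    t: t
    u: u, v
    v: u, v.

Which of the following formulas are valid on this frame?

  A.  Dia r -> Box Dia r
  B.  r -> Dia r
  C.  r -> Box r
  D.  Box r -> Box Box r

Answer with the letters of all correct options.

A, B, D

R is reflexive: each world relates to itself.
R is transitive: R is closed under composition.
R is euclidean: any two R-successors of the same world are R-related.
R is not a subset of the identity: u R v with u ≠ v.
(A) axiom 5: valid iff R is euclidean. R is euclidean — valid.
(B) the dual of axiom T: valid iff R is reflexive. R is reflexive — valid.
(C) r -> Box r is equivalent to ◇p→p; it holds exactly when R ⊆ identity. Here R ⊄ identity — not valid.
(D) Box r -> Box Box r is axiom 4, which corresponds to transitivity. R is transitive — valid.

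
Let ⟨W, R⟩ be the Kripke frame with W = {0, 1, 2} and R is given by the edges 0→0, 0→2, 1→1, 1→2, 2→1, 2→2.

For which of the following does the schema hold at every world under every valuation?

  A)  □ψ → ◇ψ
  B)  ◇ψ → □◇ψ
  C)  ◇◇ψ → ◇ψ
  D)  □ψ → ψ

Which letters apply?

A, D

R is reflexive: each world relates to itself.
R is not transitive: 0 R 2 and 2 R 1 but not 0 R 1.
R is not euclidean: 0 R 2 and 0 R 0 but not 2 R 0.
R is serial: every world has an R-successor.
(A) □ψ → ◇ψ (axiom D) characterises the serial frames. R is serial — valid.
(B) ◇ψ → □◇ψ is axiom 5, which corresponds to the euclidean property. R is not euclidean — not valid.
(C) ◇◇ψ → ◇ψ (the dual of axiom 4) characterises the transitive frames. R is not transitive — not valid.
(D) □ψ → ψ is axiom T; it is valid on a frame exactly when R is reflexive. R is reflexive, so valid.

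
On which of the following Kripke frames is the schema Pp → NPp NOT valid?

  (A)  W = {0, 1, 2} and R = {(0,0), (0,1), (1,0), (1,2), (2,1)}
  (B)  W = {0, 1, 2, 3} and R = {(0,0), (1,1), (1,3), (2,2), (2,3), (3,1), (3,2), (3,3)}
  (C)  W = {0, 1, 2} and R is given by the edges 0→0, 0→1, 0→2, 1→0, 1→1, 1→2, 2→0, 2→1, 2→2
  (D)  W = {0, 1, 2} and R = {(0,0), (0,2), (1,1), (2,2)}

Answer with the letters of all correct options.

The schema Pp → NPp is axiom 5; it is valid on a frame iff R is euclidean.
(A) R is not euclidean (1 R 0 and 1 R 2 but not 0 R 2), so the schema fails here.
(B) R is not euclidean (3 R 1 and 3 R 2 but not 1 R 2), so the schema fails here.
(C) R is euclidean (any two R-successors of the same world are R-related), so the schema is valid here.
(D) R is not euclidean (0 R 2 and 0 R 0 but not 2 R 0), so the schema fails here.

A, B, D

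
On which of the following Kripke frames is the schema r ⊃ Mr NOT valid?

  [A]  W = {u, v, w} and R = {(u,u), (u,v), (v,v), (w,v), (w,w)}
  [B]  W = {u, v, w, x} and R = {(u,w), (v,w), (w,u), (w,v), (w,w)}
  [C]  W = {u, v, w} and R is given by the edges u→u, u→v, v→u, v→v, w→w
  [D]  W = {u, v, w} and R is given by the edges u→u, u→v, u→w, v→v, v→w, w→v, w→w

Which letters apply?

The schema r ⊃ Mr is the dual of axiom T; it is valid on a frame iff R is reflexive.
(A) R is reflexive (each world relates to itself), so the schema is valid here.
(B) R is not reflexive (not u R u), so the schema fails here.
(C) R is reflexive (each world relates to itself), so the schema is valid here.
(D) R is reflexive (each world relates to itself), so the schema is valid here.

B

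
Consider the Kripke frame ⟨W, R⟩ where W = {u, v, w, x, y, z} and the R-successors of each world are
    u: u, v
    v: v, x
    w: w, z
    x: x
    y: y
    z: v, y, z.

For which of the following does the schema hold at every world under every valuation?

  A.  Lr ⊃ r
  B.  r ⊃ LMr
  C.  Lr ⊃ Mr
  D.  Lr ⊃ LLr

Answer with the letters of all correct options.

R is reflexive: each world relates to itself.
R is not symmetric: u R v but not v R u.
R is not transitive: u R v and v R x but not u R x.
R is serial: every world has an R-successor.
(A) axiom T: valid iff R is reflexive. R is reflexive — valid.
(B) r ⊃ LMr is axiom B, which corresponds to symmetry. R is not symmetric — not valid.
(C) axiom D: valid iff R is serial. R is serial — valid.
(D) Lr ⊃ LLr is axiom 4; it is valid on a frame exactly when R is transitive. R is not transitive, so not valid.

A, C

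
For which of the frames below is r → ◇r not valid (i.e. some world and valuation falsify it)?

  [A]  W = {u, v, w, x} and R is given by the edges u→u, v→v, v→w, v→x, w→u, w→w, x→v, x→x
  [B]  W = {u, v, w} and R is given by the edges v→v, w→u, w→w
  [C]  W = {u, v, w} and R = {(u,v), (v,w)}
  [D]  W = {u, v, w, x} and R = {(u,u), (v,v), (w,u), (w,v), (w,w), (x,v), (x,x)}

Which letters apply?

B, C

The schema r → ◇r is the dual of axiom T; it is valid on a frame iff R is reflexive.
(A) R is reflexive (each world relates to itself), so the schema is valid here.
(B) R is not reflexive (not u R u), so the schema fails here.
(C) R is not reflexive (not u R u), so the schema fails here.
(D) R is reflexive (each world relates to itself), so the schema is valid here.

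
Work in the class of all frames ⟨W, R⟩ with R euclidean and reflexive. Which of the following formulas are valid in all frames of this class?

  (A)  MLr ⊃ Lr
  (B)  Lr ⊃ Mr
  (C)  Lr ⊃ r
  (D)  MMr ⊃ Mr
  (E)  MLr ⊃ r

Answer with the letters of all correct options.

A, B, C, D, E

A reflexive euclidean relation is also symmetric (from wRw and wRv the euclidean condition gives vRw) and hence transitive; it is an equivalence relation.
(A) the dual of axiom 5: valid iff R is euclidean. Every such R is euclidean — valid.
(B) axiom D: valid iff R is serial. Every such R is serial — valid.
(C) axiom T: valid iff R is reflexive. Every such R is reflexive — valid.
(D) MMr ⊃ Mr is the dual of axiom 4, which corresponds to transitivity. Every such R is transitive — valid.
(E) the dual of axiom B: valid iff R is symmetric. Every such R is symmetric — valid.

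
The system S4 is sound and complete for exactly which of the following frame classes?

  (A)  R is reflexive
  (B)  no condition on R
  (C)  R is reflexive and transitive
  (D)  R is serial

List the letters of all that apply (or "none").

(A) this class determines T (= KT), not S4.
(B) this class determines K, not S4.
(C) S4 is sound and complete for exactly this class.
(D) this class determines D, not S4.

C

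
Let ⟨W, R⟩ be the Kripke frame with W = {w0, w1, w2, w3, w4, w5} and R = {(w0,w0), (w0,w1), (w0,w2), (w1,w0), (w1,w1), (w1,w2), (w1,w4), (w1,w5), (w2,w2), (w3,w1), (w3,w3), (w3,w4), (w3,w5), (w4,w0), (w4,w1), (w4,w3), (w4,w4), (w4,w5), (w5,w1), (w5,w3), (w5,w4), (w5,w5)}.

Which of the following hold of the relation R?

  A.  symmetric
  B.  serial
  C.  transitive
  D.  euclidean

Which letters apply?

(A) not symmetric: w0 R w2 but not w2 R w0.
(B) serial: every world has an R-successor.
(C) not transitive: w0 R w1 and w1 R w4 but not w0 R w4.
(D) not euclidean: w0 R w2 and w0 R w0 but not w2 R w0.

B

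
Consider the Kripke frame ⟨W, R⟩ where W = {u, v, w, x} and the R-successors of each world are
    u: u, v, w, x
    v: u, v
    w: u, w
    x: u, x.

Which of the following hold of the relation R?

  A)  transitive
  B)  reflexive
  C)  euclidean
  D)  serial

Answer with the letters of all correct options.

(A) not transitive: v R u and u R w but not v R w.
(B) reflexive: each world relates to itself.
(C) not euclidean: u R v and u R w but not v R w.
(D) serial: every world has an R-successor.

B, D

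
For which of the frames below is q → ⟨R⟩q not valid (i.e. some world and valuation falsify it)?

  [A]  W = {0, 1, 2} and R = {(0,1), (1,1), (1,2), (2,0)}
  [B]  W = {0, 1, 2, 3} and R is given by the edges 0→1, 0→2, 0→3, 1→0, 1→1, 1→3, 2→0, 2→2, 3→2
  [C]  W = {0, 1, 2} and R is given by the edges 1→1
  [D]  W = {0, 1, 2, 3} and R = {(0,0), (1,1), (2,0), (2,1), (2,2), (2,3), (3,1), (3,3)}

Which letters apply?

A, B, C

The schema q → ⟨R⟩q is the dual of axiom T; it is valid on a frame iff R is reflexive.
(A) R is not reflexive (not 0 R 0), so the schema fails here.
(B) R is not reflexive (not 0 R 0), so the schema fails here.
(C) R is not reflexive (not 0 R 0), so the schema fails here.
(D) R is reflexive (each world relates to itself), so the schema is valid here.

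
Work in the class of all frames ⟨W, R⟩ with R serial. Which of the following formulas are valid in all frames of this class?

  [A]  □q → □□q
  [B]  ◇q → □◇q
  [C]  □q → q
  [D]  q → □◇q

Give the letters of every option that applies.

none

(A) □q → □□q is axiom 4; it is valid on a frame exactly when R is transitive. Such an R need not be transitive, so not valid.
(B) axiom 5: valid iff R is euclidean. Such an R need not be euclidean — not valid.
(C) □q → q (axiom T) characterises the reflexive frames. Such an R need not be reflexive — not valid.
(D) q → □◇q is axiom B; it is valid on a frame exactly when R is symmetric. Such an R need not be symmetric, so not valid.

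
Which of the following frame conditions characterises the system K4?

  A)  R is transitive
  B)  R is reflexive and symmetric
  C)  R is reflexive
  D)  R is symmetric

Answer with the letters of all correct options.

A

(A) K4 is sound and complete for exactly this class.
(B) this class determines B (= KTB), not K4.
(C) this class determines T (= KT), not K4.
(D) this class determines KB, not K4.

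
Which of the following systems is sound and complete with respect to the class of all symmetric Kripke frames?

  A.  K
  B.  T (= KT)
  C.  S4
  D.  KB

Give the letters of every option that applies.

D

(A) K is determined by the class of arbitrary frames.
(B) T (= KT) is determined by the class of reflexive frames.
(C) S4 is determined by the class of reflexive and transitive frames.
(D) KB is determined by exactly this class.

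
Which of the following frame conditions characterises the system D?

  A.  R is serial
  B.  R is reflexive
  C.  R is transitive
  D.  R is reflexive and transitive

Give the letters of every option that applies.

(A) D is sound and complete for exactly this class.
(B) this class determines T (= KT), not D.
(C) this class determines K4, not D.
(D) this class determines S4, not D.

A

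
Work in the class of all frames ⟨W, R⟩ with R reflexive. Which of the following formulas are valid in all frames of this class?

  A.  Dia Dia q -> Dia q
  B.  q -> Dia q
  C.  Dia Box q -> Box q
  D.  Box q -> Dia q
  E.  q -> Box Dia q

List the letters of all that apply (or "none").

B, D

A reflexive relation is serial.
(A) Dia Dia q -> Dia q (the dual of axiom 4) characterises the transitive frames. Such an R need not be transitive — not valid.
(B) q -> Dia q is the dual of axiom T; it is valid on a frame exactly when R is reflexive. Every such R is reflexive, so valid.
(C) the dual of axiom 5: valid iff R is euclidean. Such an R need not be euclidean — not valid.
(D) axiom D: valid iff R is serial. Every such R is serial — valid.
(E) axiom B: valid iff R is symmetric. Such an R need not be symmetric — not valid.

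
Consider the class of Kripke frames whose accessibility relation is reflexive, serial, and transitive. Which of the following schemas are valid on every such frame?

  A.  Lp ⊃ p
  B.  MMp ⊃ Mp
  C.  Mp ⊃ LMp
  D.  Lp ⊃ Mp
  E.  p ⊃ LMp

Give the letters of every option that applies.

A, B, D

(A) Lp ⊃ p is axiom T, which corresponds to reflexivity. Every such R is reflexive — valid.
(B) MMp ⊃ Mp is the dual of axiom 4, which corresponds to transitivity. Every such R is transitive — valid.
(C) Mp ⊃ LMp is axiom 5, which corresponds to the euclidean property. Such an R need not be euclidean — not valid.
(D) axiom D: valid iff R is serial. Every such R is serial — valid.
(E) p ⊃ LMp is axiom B, which corresponds to symmetry. Such an R need not be symmetric — not valid.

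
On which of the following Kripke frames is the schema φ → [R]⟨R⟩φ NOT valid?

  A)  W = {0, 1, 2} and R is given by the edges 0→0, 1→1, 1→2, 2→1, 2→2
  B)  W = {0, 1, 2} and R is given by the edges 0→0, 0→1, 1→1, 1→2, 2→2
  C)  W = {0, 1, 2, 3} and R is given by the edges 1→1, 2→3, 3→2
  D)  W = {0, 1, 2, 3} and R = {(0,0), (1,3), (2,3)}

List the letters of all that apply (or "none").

B, D

The schema φ → [R]⟨R⟩φ is axiom B; it is valid on a frame iff R is symmetric.
(A) R is symmetric (every R-edge is matched by its reverse), so the schema is valid here.
(B) R is not symmetric (0 R 1 but not 1 R 0), so the schema fails here.
(C) R is symmetric (every R-edge is matched by its reverse), so the schema is valid here.
(D) R is not symmetric (1 R 3 but not 3 R 1), so the schema fails here.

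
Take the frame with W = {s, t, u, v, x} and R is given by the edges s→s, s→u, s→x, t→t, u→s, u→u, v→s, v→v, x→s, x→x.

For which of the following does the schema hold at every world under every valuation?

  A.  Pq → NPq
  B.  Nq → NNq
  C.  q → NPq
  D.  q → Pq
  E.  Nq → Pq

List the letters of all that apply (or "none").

D, E

R is reflexive: each world relates to itself.
R is not symmetric: v R s but not s R v.
R is not transitive: u R s and s R x but not u R x.
R is not euclidean: s R u and s R x but not u R x.
R is serial: every world has an R-successor.
(A) Pq → NPq is axiom 5, which corresponds to the euclidean property. R is not euclidean — not valid.
(B) Nq → NNq is axiom 4; it is valid on a frame exactly when R is transitive. R is not transitive, so not valid.
(C) axiom B: valid iff R is symmetric. R is not symmetric — not valid.
(D) q → Pq (the dual of axiom T) characterises the reflexive frames. R is reflexive — valid.
(E) Nq → Pq (axiom D) characterises the serial frames. R is serial — valid.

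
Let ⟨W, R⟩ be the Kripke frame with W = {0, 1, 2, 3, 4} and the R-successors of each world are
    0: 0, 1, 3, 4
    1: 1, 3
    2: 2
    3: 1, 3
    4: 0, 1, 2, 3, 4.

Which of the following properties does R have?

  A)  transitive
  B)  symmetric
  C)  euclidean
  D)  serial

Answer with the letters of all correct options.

(A) not transitive: 0 R 4 and 4 R 2 but not 0 R 2.
(B) not symmetric: 0 R 1 but not 1 R 0.
(C) not euclidean: 0 R 1 and 0 R 0 but not 1 R 0.
(D) serial: every world has an R-successor.

D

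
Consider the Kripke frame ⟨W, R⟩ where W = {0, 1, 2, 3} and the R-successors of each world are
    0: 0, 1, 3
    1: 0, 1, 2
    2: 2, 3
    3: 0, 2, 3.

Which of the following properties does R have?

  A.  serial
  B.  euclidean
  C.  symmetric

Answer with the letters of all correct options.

(A) serial: every world has an R-successor.
(B) not euclidean: 0 R 1 and 0 R 3 but not 1 R 3.
(C) not symmetric: 1 R 2 but not 2 R 1.

A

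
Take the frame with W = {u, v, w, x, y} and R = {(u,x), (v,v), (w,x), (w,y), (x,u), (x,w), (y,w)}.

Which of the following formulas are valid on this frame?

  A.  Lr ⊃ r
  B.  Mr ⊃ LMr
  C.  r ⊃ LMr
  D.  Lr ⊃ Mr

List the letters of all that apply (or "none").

R is not reflexive: not u R u.
R is symmetric: every R-edge is matched by its reverse.
R is not euclidean: w R x and w R y but not x R y.
R is serial: every world has an R-successor.
(A) axiom T: valid iff R is reflexive. R is not reflexive — not valid.
(B) axiom 5: valid iff R is euclidean. R is not euclidean — not valid.
(C) axiom B: valid iff R is symmetric. R is symmetric — valid.
(D) Lr ⊃ Mr (axiom D) characterises the serial frames. R is serial — valid.

C, D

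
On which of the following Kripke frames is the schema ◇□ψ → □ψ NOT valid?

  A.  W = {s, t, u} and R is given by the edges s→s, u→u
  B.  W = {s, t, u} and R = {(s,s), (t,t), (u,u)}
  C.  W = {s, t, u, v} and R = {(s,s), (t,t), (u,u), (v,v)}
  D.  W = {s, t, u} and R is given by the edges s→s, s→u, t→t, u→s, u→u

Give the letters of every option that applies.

none

The schema ◇□ψ → □ψ is the dual of axiom 5; it is valid on a frame iff R is euclidean.
(A) R is euclidean (any two R-successors of the same world are R-related), so the schema is valid here.
(B) R is euclidean (any two R-successors of the same world are R-related), so the schema is valid here.
(C) R is euclidean (any two R-successors of the same world are R-related), so the schema is valid here.
(D) R is euclidean (any two R-successors of the same world are R-related), so the schema is valid here.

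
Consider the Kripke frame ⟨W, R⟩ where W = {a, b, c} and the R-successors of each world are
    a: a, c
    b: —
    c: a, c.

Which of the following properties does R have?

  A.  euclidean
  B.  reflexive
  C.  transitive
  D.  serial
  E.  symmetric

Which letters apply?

A, C, E

(A) euclidean: any two R-successors of the same world are R-related.
(B) not reflexive: not b R b.
(C) transitive: R is closed under composition.
(D) not serial: b has no R-successor.
(E) symmetric: every R-edge is matched by its reverse.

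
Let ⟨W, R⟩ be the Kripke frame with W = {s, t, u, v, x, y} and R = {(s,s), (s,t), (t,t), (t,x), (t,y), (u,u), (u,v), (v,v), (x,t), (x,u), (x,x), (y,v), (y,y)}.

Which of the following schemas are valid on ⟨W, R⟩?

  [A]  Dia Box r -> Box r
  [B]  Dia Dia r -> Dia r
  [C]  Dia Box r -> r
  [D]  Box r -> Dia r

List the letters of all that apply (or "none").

D

R is not symmetric: s R t but not t R s.
R is not transitive: s R t and t R x but not s R x.
R is not euclidean: s R t and s R s but not t R s.
R is serial: every world has an R-successor.
(A) Dia Box r -> Box r (the dual of axiom 5) characterises the euclidean frames. R is not euclidean — not valid.
(B) Dia Dia r -> Dia r is the dual of axiom 4; it is valid on a frame exactly when R is transitive. R is not transitive, so not valid.
(C) the dual of axiom B: valid iff R is symmetric. R is not symmetric — not valid.
(D) Box r -> Dia r is axiom D; it is valid on a frame exactly when R is serial. R is serial, so valid.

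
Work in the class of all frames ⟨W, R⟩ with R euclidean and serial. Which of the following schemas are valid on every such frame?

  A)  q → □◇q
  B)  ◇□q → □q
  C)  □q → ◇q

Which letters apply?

B, C

(A) q → □◇q (axiom B) characterises the symmetric frames. Such an R need not be symmetric — not valid.
(B) ◇□q → □q is the dual of axiom 5; it is valid on a frame exactly when R is euclidean. Every such R is euclidean, so valid.
(C) □q → ◇q is axiom D, which corresponds to seriality. Every such R is serial — valid.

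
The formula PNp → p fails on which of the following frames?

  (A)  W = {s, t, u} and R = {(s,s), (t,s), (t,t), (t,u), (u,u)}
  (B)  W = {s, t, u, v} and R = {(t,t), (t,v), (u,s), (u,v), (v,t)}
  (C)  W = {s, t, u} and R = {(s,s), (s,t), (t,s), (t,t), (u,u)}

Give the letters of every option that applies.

A, B

The schema PNp → p is the dual of axiom B; it is valid on a frame iff R is symmetric.
(A) R is not symmetric (t R s but not s R t), so the schema fails here.
(B) R is not symmetric (u R s but not s R u), so the schema fails here.
(C) R is symmetric (every R-edge is matched by its reverse), so the schema is valid here.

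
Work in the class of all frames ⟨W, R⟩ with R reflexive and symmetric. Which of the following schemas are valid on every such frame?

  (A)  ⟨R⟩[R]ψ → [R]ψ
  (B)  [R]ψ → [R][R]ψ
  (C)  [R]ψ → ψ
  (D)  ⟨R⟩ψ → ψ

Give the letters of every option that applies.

C

Reflexive relations are serial.
(A) ⟨R⟩[R]ψ → [R]ψ is the dual of axiom 5; it is valid on a frame exactly when R is euclidean. Such an R need not be euclidean, so not valid.
(B) [R]ψ → [R][R]ψ (axiom 4) characterises the transitive frames. Such an R need not be transitive — not valid.
(C) axiom T: valid iff R is reflexive. Every such R is reflexive — valid.
(D) ⟨R⟩ψ → ψ is the converse of T; it holds exactly when R ⊆ identity. Such an R need not be a subset of the identity — not valid.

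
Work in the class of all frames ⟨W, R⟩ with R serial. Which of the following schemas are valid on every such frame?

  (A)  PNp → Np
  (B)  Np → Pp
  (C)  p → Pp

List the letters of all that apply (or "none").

B

(A) the dual of axiom 5: valid iff R is euclidean. Such an R need not be euclidean — not valid.
(B) Np → Pp (axiom D) characterises the serial frames. Every such R is serial — valid.
(C) p → Pp is the dual of axiom T, which corresponds to reflexivity. Such an R need not be reflexive — not valid.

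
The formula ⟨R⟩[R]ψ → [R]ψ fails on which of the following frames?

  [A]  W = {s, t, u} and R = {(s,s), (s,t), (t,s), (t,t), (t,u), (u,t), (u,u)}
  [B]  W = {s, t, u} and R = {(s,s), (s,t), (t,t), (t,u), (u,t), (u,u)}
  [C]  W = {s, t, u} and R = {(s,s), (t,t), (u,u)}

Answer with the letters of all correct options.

A, B

The schema ⟨R⟩[R]ψ → [R]ψ is the dual of axiom 5; it is valid on a frame iff R is euclidean.
(A) R is not euclidean (t R s and t R u but not s R u), so the schema fails here.
(B) R is not euclidean (s R t and s R s but not t R s), so the schema fails here.
(C) R is euclidean (any two R-successors of the same world are R-related), so the schema is valid here.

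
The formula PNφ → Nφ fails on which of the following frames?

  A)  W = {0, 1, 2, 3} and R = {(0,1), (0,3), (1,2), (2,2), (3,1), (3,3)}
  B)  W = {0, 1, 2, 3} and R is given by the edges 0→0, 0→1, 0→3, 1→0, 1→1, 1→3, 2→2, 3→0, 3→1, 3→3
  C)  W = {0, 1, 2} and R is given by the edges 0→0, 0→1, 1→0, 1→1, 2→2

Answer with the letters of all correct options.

The schema PNφ → Nφ is the dual of axiom 5; it is valid on a frame iff R is euclidean.
(A) R is not euclidean (0 R 1 and 0 R 3 but not 1 R 3), so the schema fails here.
(B) R is euclidean (any two R-successors of the same world are R-related), so the schema is valid here.
(C) R is euclidean (any two R-successors of the same world are R-related), so the schema is valid here.

A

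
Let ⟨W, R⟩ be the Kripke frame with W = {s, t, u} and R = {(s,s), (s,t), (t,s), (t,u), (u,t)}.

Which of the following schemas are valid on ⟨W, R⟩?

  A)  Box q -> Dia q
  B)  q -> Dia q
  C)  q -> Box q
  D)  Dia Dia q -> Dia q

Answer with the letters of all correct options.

A

R is not reflexive: not t R t.
R is not transitive: s R t and t R u but not s R u.
R is serial: every world has an R-successor.
R is not a subset of the identity: s R t with s ≠ t.
(A) Box q -> Dia q (axiom D) characterises the serial frames. R is serial — valid.
(B) q -> Dia q is the dual of axiom T, which corresponds to reflexivity. R is not reflexive — not valid.
(C) q -> Box q is equivalent to ◇p→p; it holds exactly when R ⊆ identity. Here R ⊄ identity — not valid.
(D) Dia Dia q -> Dia q (the dual of axiom 4) characterises the transitive frames. R is not transitive — not valid.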